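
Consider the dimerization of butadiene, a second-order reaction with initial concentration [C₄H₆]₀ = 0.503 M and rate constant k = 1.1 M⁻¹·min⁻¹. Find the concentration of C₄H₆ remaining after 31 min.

0.02771 M

Step 1: For a second-order reaction: 1/[C₄H₆] = 1/[C₄H₆]₀ + kt
Step 2: 1/[C₄H₆] = 1/0.503 + 1.1 × 31
Step 3: 1/[C₄H₆] = 1.988 + 34.1 = 36.09
Step 4: [C₄H₆] = 1/36.09 = 0.02771 M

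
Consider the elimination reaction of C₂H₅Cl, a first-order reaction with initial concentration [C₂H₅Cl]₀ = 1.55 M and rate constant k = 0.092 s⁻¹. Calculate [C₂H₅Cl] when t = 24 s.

0.1704 M

Step 1: For a first-order reaction: [C₂H₅Cl] = [C₂H₅Cl]₀ × e^(-kt)
Step 2: [C₂H₅Cl] = 1.55 × e^(-0.092 × 24)
Step 3: [C₂H₅Cl] = 1.55 × e^(-2.208)
Step 4: [C₂H₅Cl] = 1.55 × 0.10992 = 0.1704 M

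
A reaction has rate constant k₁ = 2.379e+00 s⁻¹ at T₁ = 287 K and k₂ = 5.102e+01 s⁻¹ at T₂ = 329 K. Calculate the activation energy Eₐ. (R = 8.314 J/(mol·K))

57.3 kJ/mol

Step 1: Use the two-temperature Arrhenius form: ln(k₂/k₁) = -Eₐ/R × (1/T₂ - 1/T₁)
Step 2: ln(k₂/k₁) = ln(5.102e+01/2.379e+00) = ln(21.446) = 3.06554
Step 3: 1/T₂ - 1/T₁ = 1/329 - 1/287 = -4.448069e-04 K⁻¹
Step 4: Eₐ = -R × ln(k₂/k₁) / (1/T₂ - 1/T₁) = -8.314 × 3.06554 / -4.448069e-04
Step 5: Eₐ = 5.7299e+04 J/mol = 57.3 kJ/mol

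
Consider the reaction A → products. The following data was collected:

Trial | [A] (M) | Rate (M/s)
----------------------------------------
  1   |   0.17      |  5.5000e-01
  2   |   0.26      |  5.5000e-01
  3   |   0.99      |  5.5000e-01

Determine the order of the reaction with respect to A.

zeroth order (0)

Step 1: Compare trials - when concentration changes, rate stays constant.
Step 2: rate₂/rate₁ = 5.5000e-01/5.5000e-01 = 1
Step 3: [A]₂/[A]₁ = 0.26/0.17 = 1.529
Step 4: Since rate ratio ≈ (conc ratio)^0, the reaction is zeroth order.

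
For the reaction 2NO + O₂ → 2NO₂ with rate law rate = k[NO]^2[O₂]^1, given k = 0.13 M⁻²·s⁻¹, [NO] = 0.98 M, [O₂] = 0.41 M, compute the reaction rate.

0.05119 M/s

Step 1: The rate law is rate = k[NO]^2[O₂]^1
Step 2: Substitute: rate = 0.13 × (0.98)^2 × (0.41)^1
Step 3: rate = 0.13 × 0.9604 × 0.41 = 0.0511893 M/s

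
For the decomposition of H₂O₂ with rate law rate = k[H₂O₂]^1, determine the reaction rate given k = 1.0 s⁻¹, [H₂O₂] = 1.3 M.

1.3 M/s

Step 1: Identify the rate law: rate = k[H₂O₂]^1
Step 2: Substitute values: rate = 1.0 × (1.3)^1
Step 3: Calculate: rate = 1.0 × 1.3 = 1.3 M/s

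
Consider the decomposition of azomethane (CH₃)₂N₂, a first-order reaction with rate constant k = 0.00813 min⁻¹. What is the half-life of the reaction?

85.26 min

Step 1: For a first-order reaction, t₁/₂ = ln(2)/k
Step 2: t₁/₂ = ln(2)/0.00813
Step 3: t₁/₂ = 0.6931/0.00813 = 85.26 min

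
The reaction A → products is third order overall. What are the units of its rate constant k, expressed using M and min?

M⁻²·min⁻¹

Step 1: For overall order n, rate = k × (concentration)^n.
Step 2: Rate has units M·min⁻¹; concentration term has units M^3.
Step 3: k = rate / (concentration)^n, so units of k = M^(1-3)·min⁻¹ = M⁻²·min⁻¹.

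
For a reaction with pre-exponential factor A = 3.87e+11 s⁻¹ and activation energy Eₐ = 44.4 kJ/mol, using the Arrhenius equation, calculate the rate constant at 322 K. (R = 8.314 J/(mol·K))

2.43e+04 s⁻¹

Step 1: Use the Arrhenius equation: k = A × exp(-Eₐ/RT)
Step 2: Convert Eₐ to J/mol: 44.4 kJ/mol = 44400 J/mol
Step 3: Calculate the exponent: -Eₐ/(RT) = -44400/(8.314 × 322) = -16.58506
Step 4: k = 3.87e+11 × exp(-16.58506)
Step 5: k = 3.87e+11 × 6.26902e-08 = 2.4261e+04 s⁻¹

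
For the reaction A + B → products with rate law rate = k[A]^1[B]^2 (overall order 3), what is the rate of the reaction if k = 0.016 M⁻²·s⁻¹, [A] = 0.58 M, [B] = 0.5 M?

0.00232 M/s

Step 1: The rate law is rate = k[A]^1[B]^2, overall order = 1+2 = 3
Step 2: Substitute values: rate = 0.016 × (0.58)^1 × (0.5)^2
Step 3: rate = 0.016 × 0.58 × 0.25 = 0.00232 M/s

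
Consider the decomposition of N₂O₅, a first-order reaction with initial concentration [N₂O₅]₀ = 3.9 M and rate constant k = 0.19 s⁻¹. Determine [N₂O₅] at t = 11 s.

0.4824 M

Step 1: For a first-order reaction: [N₂O₅] = [N₂O₅]₀ × e^(-kt)
Step 2: [N₂O₅] = 3.9 × e^(-0.19 × 11)
Step 3: [N₂O₅] = 3.9 × e^(-2.09)
Step 4: [N₂O₅] = 3.9 × 0.123687 = 0.4824 M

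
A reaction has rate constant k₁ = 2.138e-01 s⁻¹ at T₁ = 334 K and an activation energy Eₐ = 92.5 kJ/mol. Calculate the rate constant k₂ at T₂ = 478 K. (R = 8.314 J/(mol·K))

4.877e+03 s⁻¹

Step 1: Use the two-temperature Arrhenius form: ln(k₂/k₁) = -Eₐ/R × (1/T₂ - 1/T₁)
Step 2: Convert Eₐ to J/mol: 92.5 kJ/mol = 92500 J/mol
Step 3: 1/T₂ - 1/T₁ = 1/478 - 1/334 = -9.019618e-04 K⁻¹
Step 4: ln(k₂/k₁) = -92500/8.314 × -9.019618e-04 = 10.03506
Step 5: k₂ = k₁ × exp(10.03506) = 2.138e-01 × 2.28124e+04 = 4.877e+03 s⁻¹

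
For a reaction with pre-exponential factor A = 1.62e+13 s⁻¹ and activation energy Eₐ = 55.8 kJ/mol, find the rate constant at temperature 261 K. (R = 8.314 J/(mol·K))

1.10e+02 s⁻¹

Step 1: Use the Arrhenius equation: k = A × exp(-Eₐ/RT)
Step 2: Convert Eₐ to J/mol: 55.8 kJ/mol = 55800 J/mol
Step 3: Calculate the exponent: -Eₐ/(RT) = -55800/(8.314 × 261) = -25.71483
Step 4: k = 1.62e+13 × exp(-25.71483)
Step 5: k = 1.62e+13 × 6.79503e-12 = 1.1008e+02 s⁻¹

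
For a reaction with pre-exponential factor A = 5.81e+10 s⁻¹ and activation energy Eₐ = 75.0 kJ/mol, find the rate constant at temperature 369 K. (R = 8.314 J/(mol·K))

1.40e+00 s⁻¹

Step 1: Use the Arrhenius equation: k = A × exp(-Eₐ/RT)
Step 2: Convert Eₐ to J/mol: 75.0 kJ/mol = 75000 J/mol
Step 3: Calculate the exponent: -Eₐ/(RT) = -75000/(8.314 × 369) = -24.44696
Step 4: k = 5.81e+10 × exp(-24.44696)
Step 5: k = 5.81e+10 × 2.41446e-11 = 1.4028e+00 s⁻¹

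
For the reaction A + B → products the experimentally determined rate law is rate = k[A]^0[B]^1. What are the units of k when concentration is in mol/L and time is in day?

day⁻¹

Step 1: Overall order = 0 + 1 = 1.
Step 2: rate has units mol/L·day⁻¹; [A]^0[B]^1 has units (mol/L)^1.
Step 3: k = rate/([A]^0[B]^1), so units of k = (mol/L)^(1-1)·day⁻¹ = day⁻¹.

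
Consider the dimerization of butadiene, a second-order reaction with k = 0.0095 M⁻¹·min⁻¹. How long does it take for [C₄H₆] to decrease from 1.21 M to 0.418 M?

164.8 min

Step 1: For second-order: t = (1/[C₄H₆] - 1/[C₄H₆]₀)/k
Step 2: t = (1/0.418 - 1/1.21)/0.0095
Step 3: t = (2.392 - 0.8264)/0.0095
Step 4: t = 1.566/0.0095 = 164.8 min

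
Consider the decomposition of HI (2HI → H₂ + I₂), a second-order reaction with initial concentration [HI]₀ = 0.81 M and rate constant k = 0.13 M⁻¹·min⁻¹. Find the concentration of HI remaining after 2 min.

0.6691 M

Step 1: For a second-order reaction: 1/[HI] = 1/[HI]₀ + kt
Step 2: 1/[HI] = 1/0.81 + 0.13 × 2
Step 3: 1/[HI] = 1.235 + 0.26 = 1.495
Step 4: [HI] = 1/1.495 = 0.6691 M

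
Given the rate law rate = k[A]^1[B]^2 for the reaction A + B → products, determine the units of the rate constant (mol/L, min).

(mol/L)⁻²·min⁻¹

Step 1: Overall order = 1 + 2 = 3.
Step 2: rate has units mol/L·min⁻¹; [A]^1[B]^2 has units (mol/L)^3.
Step 3: k = rate/([A]^1[B]^2), so units of k = (mol/L)^(1-3)·min⁻¹ = (mol/L)⁻²·min⁻¹.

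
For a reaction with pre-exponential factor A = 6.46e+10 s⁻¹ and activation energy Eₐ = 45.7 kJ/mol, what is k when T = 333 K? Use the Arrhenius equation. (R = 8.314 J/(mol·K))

4.38e+03 s⁻¹

Step 1: Use the Arrhenius equation: k = A × exp(-Eₐ/RT)
Step 2: Convert Eₐ to J/mol: 45.7 kJ/mol = 45700 J/mol
Step 3: Calculate the exponent: -Eₐ/(RT) = -45700/(8.314 × 333) = -16.50676
Step 4: k = 6.46e+10 × exp(-16.50676)
Step 5: k = 6.46e+10 × 6.77962e-08 = 4.3796e+03 s⁻¹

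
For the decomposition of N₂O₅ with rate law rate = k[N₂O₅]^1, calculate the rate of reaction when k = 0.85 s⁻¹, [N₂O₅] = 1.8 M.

1.53 M/s

Step 1: Identify the rate law: rate = k[N₂O₅]^1
Step 2: Substitute values: rate = 0.85 × (1.8)^1
Step 3: Calculate: rate = 0.85 × 1.8 = 1.53 M/s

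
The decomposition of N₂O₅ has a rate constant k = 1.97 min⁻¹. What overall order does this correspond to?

first order (1)

Step 1: The units of k for an nth-order reaction are (concentration)^(1-n)·(time)⁻¹.
Step 2: Here k has units min⁻¹, so the concentration exponent is 0.
Step 3: 1 - n = 0 ⇒ n = 1. The reaction is first order.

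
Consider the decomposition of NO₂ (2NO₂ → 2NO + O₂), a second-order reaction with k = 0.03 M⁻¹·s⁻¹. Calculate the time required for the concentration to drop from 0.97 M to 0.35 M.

60.87 s

Step 1: For second-order: t = (1/[NO₂] - 1/[NO₂]₀)/k
Step 2: t = (1/0.35 - 1/0.97)/0.03
Step 3: t = (2.857 - 1.031)/0.03
Step 4: t = 1.826/0.03 = 60.87 s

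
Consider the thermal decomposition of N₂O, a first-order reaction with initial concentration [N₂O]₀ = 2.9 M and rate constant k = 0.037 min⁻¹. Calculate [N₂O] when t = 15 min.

1.665 M

Step 1: For a first-order reaction: [N₂O] = [N₂O]₀ × e^(-kt)
Step 2: [N₂O] = 2.9 × e^(-0.037 × 15)
Step 3: [N₂O] = 2.9 × e^(-0.555)
Step 4: [N₂O] = 2.9 × 0.574072 = 1.665 M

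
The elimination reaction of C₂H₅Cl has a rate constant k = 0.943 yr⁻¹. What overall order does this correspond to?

first order (1)

Step 1: The units of k for an nth-order reaction are (concentration)^(1-n)·(time)⁻¹.
Step 2: Here k has units yr⁻¹, so the concentration exponent is 0.
Step 3: 1 - n = 0 ⇒ n = 1. The reaction is first order.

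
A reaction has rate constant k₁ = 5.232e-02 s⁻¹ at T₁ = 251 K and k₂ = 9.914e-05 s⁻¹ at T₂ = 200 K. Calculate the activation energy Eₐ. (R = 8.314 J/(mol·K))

51.3 kJ/mol

Step 1: Use the two-temperature Arrhenius form: ln(k₂/k₁) = -Eₐ/R × (1/T₂ - 1/T₁)
Step 2: ln(k₂/k₁) = ln(9.914e-05/5.232e-02) = ln(0.00189488) = -6.2686
Step 3: 1/T₂ - 1/T₁ = 1/200 - 1/251 = 1.015936e-03 K⁻¹
Step 4: Eₐ = -R × ln(k₂/k₁) / (1/T₂ - 1/T₁) = -8.314 × -6.2686 / 1.015936e-03
Step 5: Eₐ = 5.1300e+04 J/mol = 51.3 kJ/mol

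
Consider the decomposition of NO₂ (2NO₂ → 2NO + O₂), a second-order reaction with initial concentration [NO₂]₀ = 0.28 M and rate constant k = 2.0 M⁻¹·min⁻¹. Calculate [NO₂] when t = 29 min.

0.01624 M

Step 1: For a second-order reaction: 1/[NO₂] = 1/[NO₂]₀ + kt
Step 2: 1/[NO₂] = 1/0.28 + 2.0 × 29
Step 3: 1/[NO₂] = 3.571 + 58 = 61.57
Step 4: [NO₂] = 1/61.57 = 0.01624 M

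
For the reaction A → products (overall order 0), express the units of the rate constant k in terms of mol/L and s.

mol/L·s⁻¹

Step 1: For overall order n, rate = k × (concentration)^n.
Step 2: Rate has units mol/L·s⁻¹; concentration term has units (mol/L)^0.
Step 3: k = rate / (concentration)^n, so units of k = (mol/L)^(1-0)·s⁻¹ = mol/L·s⁻¹.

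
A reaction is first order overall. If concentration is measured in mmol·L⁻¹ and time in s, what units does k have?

s⁻¹

Step 1: For overall order n, rate = k × (concentration)^n.
Step 2: Rate has units mmol·L⁻¹·s⁻¹; concentration term has units (mmol·L⁻¹)^1.
Step 3: k = rate / (concentration)^n, so units of k = (mmol·L⁻¹)^(1-1)·s⁻¹ = s⁻¹.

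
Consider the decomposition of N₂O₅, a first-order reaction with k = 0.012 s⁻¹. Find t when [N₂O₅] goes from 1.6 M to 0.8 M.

57.76 s

Step 1: For first-order: t = ln([N₂O₅]₀/[N₂O₅])/k
Step 2: t = ln(1.6/0.8)/0.012
Step 3: t = ln(2)/0.012
Step 4: t = 0.6931/0.012 = 57.76 s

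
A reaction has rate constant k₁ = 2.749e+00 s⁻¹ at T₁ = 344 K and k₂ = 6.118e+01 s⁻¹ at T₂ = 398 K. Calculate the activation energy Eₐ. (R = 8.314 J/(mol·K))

65.4 kJ/mol

Step 1: Use the two-temperature Arrhenius form: ln(k₂/k₁) = -Eₐ/R × (1/T₂ - 1/T₁)
Step 2: ln(k₂/k₁) = ln(6.118e+01/2.749e+00) = ln(22.2554) = 3.10258
Step 3: 1/T₂ - 1/T₁ = 1/398 - 1/344 = -3.944139e-04 K⁻¹
Step 4: Eₐ = -R × ln(k₂/k₁) / (1/T₂ - 1/T₁) = -8.314 × 3.10258 / -3.944139e-04
Step 5: Eₐ = 6.5401e+04 J/mol = 65.4 kJ/mol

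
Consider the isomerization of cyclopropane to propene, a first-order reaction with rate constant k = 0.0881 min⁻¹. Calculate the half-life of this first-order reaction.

7.868 min

Step 1: For a first-order reaction, t₁/₂ = ln(2)/k
Step 2: t₁/₂ = ln(2)/0.0881
Step 3: t₁/₂ = 0.6931/0.0881 = 7.868 min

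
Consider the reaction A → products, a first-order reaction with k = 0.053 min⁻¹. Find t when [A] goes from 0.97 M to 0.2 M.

29.79 min

Step 1: For first-order: t = ln([A]₀/[A])/k
Step 2: t = ln(0.97/0.2)/0.053
Step 3: t = ln(4.85)/0.053
Step 4: t = 1.579/0.053 = 29.79 min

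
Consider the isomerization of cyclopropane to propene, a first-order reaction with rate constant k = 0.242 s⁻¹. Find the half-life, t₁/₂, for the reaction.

2.864 s

Step 1: For a first-order reaction, t₁/₂ = ln(2)/k
Step 2: t₁/₂ = ln(2)/0.242
Step 3: t₁/₂ = 0.6931/0.242 = 2.864 s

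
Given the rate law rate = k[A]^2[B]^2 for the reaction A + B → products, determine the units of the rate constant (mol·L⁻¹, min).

(mol·L⁻¹)⁻³·min⁻¹

Step 1: Overall order = 2 + 2 = 4.
Step 2: rate has units mol·L⁻¹·min⁻¹; [A]^2[B]^2 has units (mol·L⁻¹)^4.
Step 3: k = rate/([A]^2[B]^2), so units of k = (mol·L⁻¹)^(1-4)·min⁻¹ = (mol·L⁻¹)⁻³·min⁻¹.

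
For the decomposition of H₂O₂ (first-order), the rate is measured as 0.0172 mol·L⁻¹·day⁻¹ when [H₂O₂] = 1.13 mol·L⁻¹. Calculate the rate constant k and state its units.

0.01522 day⁻¹

Step 1: rate = k[H₂O₂]^1, so k = rate / [H₂O₂]^1.
Step 2: k = 0.0172 / (1.13)^1 = 0.0172 / 1.13.
Step 3: k = 0.01522 day⁻¹.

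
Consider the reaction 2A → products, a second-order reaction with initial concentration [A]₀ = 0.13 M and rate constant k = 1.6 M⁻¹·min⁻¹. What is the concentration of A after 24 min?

0.0217 M

Step 1: For a second-order reaction: 1/[A] = 1/[A]₀ + kt
Step 2: 1/[A] = 1/0.13 + 1.6 × 24
Step 3: 1/[A] = 7.692 + 38.4 = 46.09
Step 4: [A] = 1/46.09 = 0.0217 M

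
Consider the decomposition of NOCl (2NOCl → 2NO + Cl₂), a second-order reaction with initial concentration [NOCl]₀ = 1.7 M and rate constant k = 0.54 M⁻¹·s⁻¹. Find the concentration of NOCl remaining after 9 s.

0.1835 M

Step 1: For a second-order reaction: 1/[NOCl] = 1/[NOCl]₀ + kt
Step 2: 1/[NOCl] = 1/1.7 + 0.54 × 9
Step 3: 1/[NOCl] = 0.5882 + 4.86 = 5.448
Step 4: [NOCl] = 1/5.448 = 0.1835 M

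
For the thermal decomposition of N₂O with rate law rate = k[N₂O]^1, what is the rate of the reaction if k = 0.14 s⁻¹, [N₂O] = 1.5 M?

0.21 M/s

Step 1: Identify the rate law: rate = k[N₂O]^1
Step 2: Substitute values: rate = 0.14 × (1.5)^1
Step 3: Calculate: rate = 0.14 × 1.5 = 0.21 M/s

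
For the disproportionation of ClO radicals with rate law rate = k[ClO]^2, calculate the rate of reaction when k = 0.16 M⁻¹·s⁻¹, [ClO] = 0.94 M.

0.1414 M/s

Step 1: Identify the rate law: rate = k[ClO]^2
Step 2: Substitute values: rate = 0.16 × (0.94)^2
Step 3: Calculate: rate = 0.16 × 0.8836 = 0.141376 M/s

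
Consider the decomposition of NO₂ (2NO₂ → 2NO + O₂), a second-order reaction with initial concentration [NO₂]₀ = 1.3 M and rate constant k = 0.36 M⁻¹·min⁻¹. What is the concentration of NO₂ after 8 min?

0.274 M

Step 1: For a second-order reaction: 1/[NO₂] = 1/[NO₂]₀ + kt
Step 2: 1/[NO₂] = 1/1.3 + 0.36 × 8
Step 3: 1/[NO₂] = 0.7692 + 2.88 = 3.649
Step 4: [NO₂] = 1/3.649 = 0.274 M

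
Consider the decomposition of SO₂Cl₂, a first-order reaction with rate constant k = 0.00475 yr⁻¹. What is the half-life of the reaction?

145.9 yr

Step 1: For a first-order reaction, t₁/₂ = ln(2)/k
Step 2: t₁/₂ = ln(2)/0.00475
Step 3: t₁/₂ = 0.6931/0.00475 = 145.9 yr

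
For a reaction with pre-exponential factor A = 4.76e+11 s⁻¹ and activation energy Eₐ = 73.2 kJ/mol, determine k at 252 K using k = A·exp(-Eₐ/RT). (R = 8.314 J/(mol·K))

3.19e-04 s⁻¹

Step 1: Use the Arrhenius equation: k = A × exp(-Eₐ/RT)
Step 2: Convert Eₐ to J/mol: 73.2 kJ/mol = 73200 J/mol
Step 3: Calculate the exponent: -Eₐ/(RT) = -73200/(8.314 × 252) = -34.93820
Step 4: k = 4.76e+11 × exp(-34.93820)
Step 5: k = 4.76e+11 × 6.70707e-16 = 3.1926e-04 s⁻¹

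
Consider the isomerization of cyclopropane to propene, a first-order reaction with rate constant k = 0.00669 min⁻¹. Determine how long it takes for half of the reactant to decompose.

103.6 min

Step 1: For a first-order reaction, t₁/₂ = ln(2)/k
Step 2: t₁/₂ = ln(2)/0.00669
Step 3: t₁/₂ = 0.6931/0.00669 = 103.6 min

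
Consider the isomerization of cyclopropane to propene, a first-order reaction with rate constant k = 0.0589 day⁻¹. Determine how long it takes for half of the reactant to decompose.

11.77 day

Step 1: For a first-order reaction, t₁/₂ = ln(2)/k
Step 2: t₁/₂ = ln(2)/0.0589
Step 3: t₁/₂ = 0.6931/0.0589 = 11.77 day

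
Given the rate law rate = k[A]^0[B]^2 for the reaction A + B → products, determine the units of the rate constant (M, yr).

M⁻¹·yr⁻¹

Step 1: Overall order = 0 + 2 = 2.
Step 2: rate has units M·yr⁻¹; [A]^0[B]^2 has units M^2.
Step 3: k = rate/([A]^0[B]^2), so units of k = M^(1-2)·yr⁻¹ = M⁻¹·yr⁻¹.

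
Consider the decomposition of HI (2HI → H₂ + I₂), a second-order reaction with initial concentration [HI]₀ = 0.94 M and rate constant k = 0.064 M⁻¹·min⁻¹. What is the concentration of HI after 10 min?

0.5869 M

Step 1: For a second-order reaction: 1/[HI] = 1/[HI]₀ + kt
Step 2: 1/[HI] = 1/0.94 + 0.064 × 10
Step 3: 1/[HI] = 1.064 + 0.64 = 1.704
Step 4: [HI] = 1/1.704 = 0.5869 M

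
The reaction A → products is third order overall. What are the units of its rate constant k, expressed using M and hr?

M⁻²·hr⁻¹

Step 1: For overall order n, rate = k × (concentration)^n.
Step 2: Rate has units M·hr⁻¹; concentration term has units M^3.
Step 3: k = rate / (concentration)^n, so units of k = M^(1-3)·hr⁻¹ = M⁻²·hr⁻¹.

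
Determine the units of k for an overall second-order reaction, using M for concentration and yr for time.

M⁻¹·yr⁻¹

Step 1: For overall order n, rate = k × (concentration)^n.
Step 2: Rate has units M·yr⁻¹; concentration term has units M^2.
Step 3: k = rate / (concentration)^n, so units of k = M^(1-2)·yr⁻¹ = M⁻¹·yr⁻¹.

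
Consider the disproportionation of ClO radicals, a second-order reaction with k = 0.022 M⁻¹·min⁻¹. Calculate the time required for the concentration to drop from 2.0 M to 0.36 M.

103.5 min

Step 1: For second-order: t = (1/[ClO] - 1/[ClO]₀)/k
Step 2: t = (1/0.36 - 1/2.0)/0.022
Step 3: t = (2.778 - 0.5)/0.022
Step 4: t = 2.278/0.022 = 103.5 min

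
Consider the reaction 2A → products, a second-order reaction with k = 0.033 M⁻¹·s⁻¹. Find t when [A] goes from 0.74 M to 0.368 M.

41.4 s

Step 1: For second-order: t = (1/[A] - 1/[A]₀)/k
Step 2: t = (1/0.368 - 1/0.74)/0.033
Step 3: t = (2.717 - 1.351)/0.033
Step 4: t = 1.366/0.033 = 41.4 s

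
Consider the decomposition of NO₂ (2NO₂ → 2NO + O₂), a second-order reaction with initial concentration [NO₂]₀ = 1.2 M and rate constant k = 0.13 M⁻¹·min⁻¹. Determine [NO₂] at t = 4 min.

0.7389 M

Step 1: For a second-order reaction: 1/[NO₂] = 1/[NO₂]₀ + kt
Step 2: 1/[NO₂] = 1/1.2 + 0.13 × 4
Step 3: 1/[NO₂] = 0.8333 + 0.52 = 1.353
Step 4: [NO₂] = 1/1.353 = 0.7389 M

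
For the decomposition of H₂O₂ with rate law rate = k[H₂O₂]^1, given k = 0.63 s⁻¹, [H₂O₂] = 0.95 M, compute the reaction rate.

0.5985 M/s

Step 1: Identify the rate law: rate = k[H₂O₂]^1
Step 2: Substitute values: rate = 0.63 × (0.95)^1
Step 3: Calculate: rate = 0.63 × 0.95 = 0.5985 M/s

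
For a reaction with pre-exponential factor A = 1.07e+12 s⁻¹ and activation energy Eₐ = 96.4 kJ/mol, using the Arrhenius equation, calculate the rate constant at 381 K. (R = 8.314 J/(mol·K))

6.50e-02 s⁻¹

Step 1: Use the Arrhenius equation: k = A × exp(-Eₐ/RT)
Step 2: Convert Eₐ to J/mol: 96.4 kJ/mol = 96400 J/mol
Step 3: Calculate the exponent: -Eₐ/(RT) = -96400/(8.314 × 381) = -30.43281
Step 4: k = 1.07e+12 × exp(-30.43281)
Step 5: k = 1.07e+12 × 6.07014e-14 = 6.4950e-02 s⁻¹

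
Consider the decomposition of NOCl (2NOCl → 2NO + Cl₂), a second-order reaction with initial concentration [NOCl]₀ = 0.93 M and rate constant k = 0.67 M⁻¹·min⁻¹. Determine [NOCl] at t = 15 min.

0.08989 M

Step 1: For a second-order reaction: 1/[NOCl] = 1/[NOCl]₀ + kt
Step 2: 1/[NOCl] = 1/0.93 + 0.67 × 15
Step 3: 1/[NOCl] = 1.075 + 10.05 = 11.13
Step 4: [NOCl] = 1/11.13 = 0.08989 M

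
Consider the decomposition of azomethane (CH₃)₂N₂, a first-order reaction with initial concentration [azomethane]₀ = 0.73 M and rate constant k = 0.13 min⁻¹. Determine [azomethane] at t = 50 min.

0.001098 M

Step 1: For a first-order reaction: [azomethane] = [azomethane]₀ × e^(-kt)
Step 2: [azomethane] = 0.73 × e^(-0.13 × 50)
Step 3: [azomethane] = 0.73 × e^(-6.5)
Step 4: [azomethane] = 0.73 × 0.00150344 = 0.001098 M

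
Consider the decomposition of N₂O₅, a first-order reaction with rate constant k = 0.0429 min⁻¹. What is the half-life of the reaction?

16.16 min

Step 1: For a first-order reaction, t₁/₂ = ln(2)/k
Step 2: t₁/₂ = ln(2)/0.0429
Step 3: t₁/₂ = 0.6931/0.0429 = 16.16 min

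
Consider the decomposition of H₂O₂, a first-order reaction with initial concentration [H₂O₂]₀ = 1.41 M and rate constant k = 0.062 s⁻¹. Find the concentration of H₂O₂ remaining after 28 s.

0.2485 M

Step 1: For a first-order reaction: [H₂O₂] = [H₂O₂]₀ × e^(-kt)
Step 2: [H₂O₂] = 1.41 × e^(-0.062 × 28)
Step 3: [H₂O₂] = 1.41 × e^(-1.736)
Step 4: [H₂O₂] = 1.41 × 0.176224 = 0.2485 M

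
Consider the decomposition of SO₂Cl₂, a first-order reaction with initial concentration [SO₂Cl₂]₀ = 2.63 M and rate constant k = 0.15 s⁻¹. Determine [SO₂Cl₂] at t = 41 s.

0.005611 M

Step 1: For a first-order reaction: [SO₂Cl₂] = [SO₂Cl₂]₀ × e^(-kt)
Step 2: [SO₂Cl₂] = 2.63 × e^(-0.15 × 41)
Step 3: [SO₂Cl₂] = 2.63 × e^(-6.15)
Step 4: [SO₂Cl₂] = 2.63 × 0.00213348 = 0.005611 M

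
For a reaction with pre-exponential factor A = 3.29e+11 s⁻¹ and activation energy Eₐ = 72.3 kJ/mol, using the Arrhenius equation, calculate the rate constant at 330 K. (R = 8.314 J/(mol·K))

1.18e+00 s⁻¹

Step 1: Use the Arrhenius equation: k = A × exp(-Eₐ/RT)
Step 2: Convert Eₐ to J/mol: 72.3 kJ/mol = 72300 J/mol
Step 3: Calculate the exponent: -Eₐ/(RT) = -72300/(8.314 × 330) = -26.35205
Step 4: k = 3.29e+11 × exp(-26.35205)
Step 5: k = 3.29e+11 × 3.59294e-12 = 1.1821e+00 s⁻¹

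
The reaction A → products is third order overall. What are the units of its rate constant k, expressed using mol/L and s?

(mol/L)⁻²·s⁻¹

Step 1: For overall order n, rate = k × (concentration)^n.
Step 2: Rate has units mol/L·s⁻¹; concentration term has units (mol/L)^3.
Step 3: k = rate / (concentration)^n, so units of k = (mol/L)^(1-3)·s⁻¹ = (mol/L)⁻²·s⁻¹.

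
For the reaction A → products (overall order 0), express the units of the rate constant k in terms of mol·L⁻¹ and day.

mol·L⁻¹·day⁻¹

Step 1: For overall order n, rate = k × (concentration)^n.
Step 2: Rate has units mol·L⁻¹·day⁻¹; concentration term has units (mol·L⁻¹)^0.
Step 3: k = rate / (concentration)^n, so units of k = (mol·L⁻¹)^(1-0)·day⁻¹ = mol·L⁻¹·day⁻¹.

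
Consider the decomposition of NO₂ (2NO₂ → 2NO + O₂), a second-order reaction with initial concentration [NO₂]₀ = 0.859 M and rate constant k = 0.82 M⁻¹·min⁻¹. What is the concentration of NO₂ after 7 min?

0.1448 M

Step 1: For a second-order reaction: 1/[NO₂] = 1/[NO₂]₀ + kt
Step 2: 1/[NO₂] = 1/0.859 + 0.82 × 7
Step 3: 1/[NO₂] = 1.164 + 5.74 = 6.904
Step 4: [NO₂] = 1/6.904 = 0.1448 M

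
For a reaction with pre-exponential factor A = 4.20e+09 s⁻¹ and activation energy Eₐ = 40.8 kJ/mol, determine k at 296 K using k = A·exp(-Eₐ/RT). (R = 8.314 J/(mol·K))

2.65e+02 s⁻¹

Step 1: Use the Arrhenius equation: k = A × exp(-Eₐ/RT)
Step 2: Convert Eₐ to J/mol: 40.8 kJ/mol = 40800 J/mol
Step 3: Calculate the exponent: -Eₐ/(RT) = -40800/(8.314 × 296) = -16.57900
Step 4: k = 4.20e+09 × exp(-16.57900)
Step 5: k = 4.20e+09 × 6.30713e-08 = 2.6490e+02 s⁻¹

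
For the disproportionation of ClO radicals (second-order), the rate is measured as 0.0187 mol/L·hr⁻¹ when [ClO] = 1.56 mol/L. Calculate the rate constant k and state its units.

0.007684 (mol/L)⁻¹·hr⁻¹

Step 1: rate = k[ClO]^2, so k = rate / [ClO]^2.
Step 2: k = 0.0187 / (1.56)^2 = 0.0187 / 2.434.
Step 3: k = 0.007684 (mol/L)⁻¹·hr⁻¹.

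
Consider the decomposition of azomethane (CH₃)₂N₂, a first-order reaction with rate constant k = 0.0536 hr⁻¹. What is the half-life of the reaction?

12.93 hr

Step 1: For a first-order reaction, t₁/₂ = ln(2)/k
Step 2: t₁/₂ = ln(2)/0.0536
Step 3: t₁/₂ = 0.6931/0.0536 = 12.93 hr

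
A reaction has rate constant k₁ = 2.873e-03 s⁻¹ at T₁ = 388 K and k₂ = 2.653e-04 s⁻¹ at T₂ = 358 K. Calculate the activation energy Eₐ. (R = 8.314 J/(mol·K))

91.7 kJ/mol

Step 1: Use the two-temperature Arrhenius form: ln(k₂/k₁) = -Eₐ/R × (1/T₂ - 1/T₁)
Step 2: ln(k₂/k₁) = ln(2.653e-04/2.873e-03) = ln(0.0923425) = -2.38225
Step 3: 1/T₂ - 1/T₁ = 1/358 - 1/388 = 2.159765e-04 K⁻¹
Step 4: Eₐ = -R × ln(k₂/k₁) / (1/T₂ - 1/T₁) = -8.314 × -2.38225 / 2.159765e-04
Step 5: Eₐ = 9.1705e+04 J/mol = 91.7 kJ/mol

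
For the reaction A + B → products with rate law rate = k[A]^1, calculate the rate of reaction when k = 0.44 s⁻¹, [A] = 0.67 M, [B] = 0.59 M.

0.2948 M/s

Step 1: The rate law is rate = k[A]^1
Step 2: Note that the rate does not depend on [B] (zero order in B).
Step 3: rate = 0.44 × (0.67)^1 = 0.2948 M/s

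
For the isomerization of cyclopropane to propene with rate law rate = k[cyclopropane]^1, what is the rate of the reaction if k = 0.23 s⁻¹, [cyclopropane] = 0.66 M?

0.1518 M/s

Step 1: Identify the rate law: rate = k[cyclopropane]^1
Step 2: Substitute values: rate = 0.23 × (0.66)^1
Step 3: Calculate: rate = 0.23 × 0.66 = 0.1518 M/s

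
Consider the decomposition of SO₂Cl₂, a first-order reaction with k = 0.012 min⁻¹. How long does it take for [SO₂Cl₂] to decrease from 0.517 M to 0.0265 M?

247.6 min

Step 1: For first-order: t = ln([SO₂Cl₂]₀/[SO₂Cl₂])/k
Step 2: t = ln(0.517/0.0265)/0.012
Step 3: t = ln(19.51)/0.012
Step 4: t = 2.971/0.012 = 247.6 min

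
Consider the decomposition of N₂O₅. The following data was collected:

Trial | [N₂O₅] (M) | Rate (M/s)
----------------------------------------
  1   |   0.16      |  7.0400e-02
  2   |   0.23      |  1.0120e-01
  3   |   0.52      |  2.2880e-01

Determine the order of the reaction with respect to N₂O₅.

first order (1)

Step 1: Compare trials to find order n where rate₂/rate₁ = ([N₂O₅]₂/[N₂O₅]₁)^n
Step 2: rate₂/rate₁ = 1.0120e-01/7.0400e-02 = 1.438
Step 3: [N₂O₅]₂/[N₂O₅]₁ = 0.23/0.16 = 1.438
Step 4: n = ln(1.438)/ln(1.438) = 1.00 ≈ 1
Step 5: The reaction is first order in N₂O₅.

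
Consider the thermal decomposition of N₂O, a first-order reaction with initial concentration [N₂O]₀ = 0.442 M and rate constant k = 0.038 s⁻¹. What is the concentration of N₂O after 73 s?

0.02759 M

Step 1: For a first-order reaction: [N₂O] = [N₂O]₀ × e^(-kt)
Step 2: [N₂O] = 0.442 × e^(-0.038 × 73)
Step 3: [N₂O] = 0.442 × e^(-2.774)
Step 4: [N₂O] = 0.442 × 0.0624119 = 0.02759 M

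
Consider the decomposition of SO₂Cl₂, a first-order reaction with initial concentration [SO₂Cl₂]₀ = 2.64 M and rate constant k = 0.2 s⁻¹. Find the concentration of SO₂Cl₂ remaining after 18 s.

0.07213 M

Step 1: For a first-order reaction: [SO₂Cl₂] = [SO₂Cl₂]₀ × e^(-kt)
Step 2: [SO₂Cl₂] = 2.64 × e^(-0.2 × 18)
Step 3: [SO₂Cl₂] = 2.64 × e^(-3.6)
Step 4: [SO₂Cl₂] = 2.64 × 0.0273237 = 0.07213 M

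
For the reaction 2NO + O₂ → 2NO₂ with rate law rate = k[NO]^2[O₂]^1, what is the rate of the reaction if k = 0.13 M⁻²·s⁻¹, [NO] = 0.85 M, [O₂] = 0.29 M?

0.02724 M/s

Step 1: The rate law is rate = k[NO]^2[O₂]^1
Step 2: Substitute: rate = 0.13 × (0.85)^2 × (0.29)^1
Step 3: rate = 0.13 × 0.7225 × 0.29 = 0.0272382 M/s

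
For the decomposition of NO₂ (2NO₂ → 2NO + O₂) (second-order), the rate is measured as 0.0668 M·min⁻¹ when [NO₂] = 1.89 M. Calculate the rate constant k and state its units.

0.0187 M⁻¹·min⁻¹

Step 1: rate = k[NO₂]^2, so k = rate / [NO₂]^2.
Step 2: k = 0.0668 / (1.89)^2 = 0.0668 / 3.572.
Step 3: k = 0.0187 M⁻¹·min⁻¹.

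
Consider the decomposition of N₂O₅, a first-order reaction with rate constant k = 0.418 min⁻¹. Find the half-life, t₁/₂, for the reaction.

1.658 min

Step 1: For a first-order reaction, t₁/₂ = ln(2)/k
Step 2: t₁/₂ = ln(2)/0.418
Step 3: t₁/₂ = 0.6931/0.418 = 1.658 min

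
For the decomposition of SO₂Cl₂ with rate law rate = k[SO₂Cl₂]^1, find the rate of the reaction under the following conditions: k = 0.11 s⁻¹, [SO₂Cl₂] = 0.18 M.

0.0198 M/s

Step 1: Identify the rate law: rate = k[SO₂Cl₂]^1
Step 2: Substitute values: rate = 0.11 × (0.18)^1
Step 3: Calculate: rate = 0.11 × 0.18 = 0.0198 M/s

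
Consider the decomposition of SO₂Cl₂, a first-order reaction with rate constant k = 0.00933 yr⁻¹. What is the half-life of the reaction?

74.29 yr

Step 1: For a first-order reaction, t₁/₂ = ln(2)/k
Step 2: t₁/₂ = ln(2)/0.00933
Step 3: t₁/₂ = 0.6931/0.00933 = 74.29 yr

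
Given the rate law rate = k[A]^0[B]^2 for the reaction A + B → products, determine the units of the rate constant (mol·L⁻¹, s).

(mol·L⁻¹)⁻¹·s⁻¹

Step 1: Overall order = 0 + 2 = 2.
Step 2: rate has units mol·L⁻¹·s⁻¹; [A]^0[B]^2 has units (mol·L⁻¹)^2.
Step 3: k = rate/([A]^0[B]^2), so units of k = (mol·L⁻¹)^(1-2)·s⁻¹ = (mol·L⁻¹)⁻¹·s⁻¹.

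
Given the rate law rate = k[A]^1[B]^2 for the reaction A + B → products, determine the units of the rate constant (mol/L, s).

(mol/L)⁻²·s⁻¹

Step 1: Overall order = 1 + 2 = 3.
Step 2: rate has units mol/L·s⁻¹; [A]^1[B]^2 has units (mol/L)^3.
Step 3: k = rate/([A]^1[B]^2), so units of k = (mol/L)^(1-3)·s⁻¹ = (mol/L)⁻²·s⁻¹.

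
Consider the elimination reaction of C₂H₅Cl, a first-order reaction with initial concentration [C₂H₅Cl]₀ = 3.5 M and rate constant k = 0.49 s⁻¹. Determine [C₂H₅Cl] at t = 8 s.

0.06944 M

Step 1: For a first-order reaction: [C₂H₅Cl] = [C₂H₅Cl]₀ × e^(-kt)
Step 2: [C₂H₅Cl] = 3.5 × e^(-0.49 × 8)
Step 3: [C₂H₅Cl] = 3.5 × e^(-3.92)
Step 4: [C₂H₅Cl] = 3.5 × 0.0198411 = 0.06944 M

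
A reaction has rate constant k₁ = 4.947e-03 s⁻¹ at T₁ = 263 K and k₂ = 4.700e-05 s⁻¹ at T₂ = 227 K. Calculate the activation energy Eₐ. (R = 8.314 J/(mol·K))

64.2 kJ/mol

Step 1: Use the two-temperature Arrhenius form: ln(k₂/k₁) = -Eₐ/R × (1/T₂ - 1/T₁)
Step 2: ln(k₂/k₁) = ln(4.700e-05/4.947e-03) = ln(0.00950071) = -4.65639
Step 3: 1/T₂ - 1/T₁ = 1/227 - 1/263 = 6.030050e-04 K⁻¹
Step 4: Eₐ = -R × ln(k₂/k₁) / (1/T₂ - 1/T₁) = -8.314 × -4.65639 / 6.030050e-04
Step 5: Eₐ = 6.4200e+04 J/mol = 64.2 kJ/mol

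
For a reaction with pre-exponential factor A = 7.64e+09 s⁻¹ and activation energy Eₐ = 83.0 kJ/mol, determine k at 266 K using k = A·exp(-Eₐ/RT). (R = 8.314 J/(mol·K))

3.83e-07 s⁻¹

Step 1: Use the Arrhenius equation: k = A × exp(-Eₐ/RT)
Step 2: Convert Eₐ to J/mol: 83.0 kJ/mol = 83000 J/mol
Step 3: Calculate the exponent: -Eₐ/(RT) = -83000/(8.314 × 266) = -37.53068
Step 4: k = 7.64e+09 × exp(-37.53068)
Step 5: k = 7.64e+09 × 5.01918e-17 = 3.8347e-07 s⁻¹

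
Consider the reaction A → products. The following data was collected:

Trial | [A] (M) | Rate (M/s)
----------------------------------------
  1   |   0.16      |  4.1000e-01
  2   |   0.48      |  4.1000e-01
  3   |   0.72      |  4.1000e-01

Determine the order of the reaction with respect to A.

zeroth order (0)

Step 1: Compare trials - when concentration changes, rate stays constant.
Step 2: rate₂/rate₁ = 4.1000e-01/4.1000e-01 = 1
Step 3: [A]₂/[A]₁ = 0.48/0.16 = 3
Step 4: Since rate ratio ≈ (conc ratio)^0, the reaction is zeroth order.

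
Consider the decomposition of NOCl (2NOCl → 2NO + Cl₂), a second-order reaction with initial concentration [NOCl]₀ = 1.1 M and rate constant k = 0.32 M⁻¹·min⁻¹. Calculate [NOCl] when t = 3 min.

0.535 M

Step 1: For a second-order reaction: 1/[NOCl] = 1/[NOCl]₀ + kt
Step 2: 1/[NOCl] = 1/1.1 + 0.32 × 3
Step 3: 1/[NOCl] = 0.9091 + 0.96 = 1.869
Step 4: [NOCl] = 1/1.869 = 0.535 M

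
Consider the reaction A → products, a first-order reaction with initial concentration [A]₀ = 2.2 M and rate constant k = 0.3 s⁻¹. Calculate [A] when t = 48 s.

1.226e-06 M

Step 1: For a first-order reaction: [A] = [A]₀ × e^(-kt)
Step 2: [A] = 2.2 × e^(-0.3 × 48)
Step 3: [A] = 2.2 × e^(-14.4)
Step 4: [A] = 2.2 × 5.5739e-07 = 1.226e-06 M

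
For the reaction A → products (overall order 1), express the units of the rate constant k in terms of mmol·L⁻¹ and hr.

hr⁻¹

Step 1: For overall order n, rate = k × (concentration)^n.
Step 2: Rate has units mmol·L⁻¹·hr⁻¹; concentration term has units (mmol·L⁻¹)^1.
Step 3: k = rate / (concentration)^n, so units of k = (mmol·L⁻¹)^(1-1)·hr⁻¹ = hr⁻¹.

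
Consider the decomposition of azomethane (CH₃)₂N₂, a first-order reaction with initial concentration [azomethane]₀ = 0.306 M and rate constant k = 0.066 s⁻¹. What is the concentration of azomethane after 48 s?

0.01288 M

Step 1: For a first-order reaction: [azomethane] = [azomethane]₀ × e^(-kt)
Step 2: [azomethane] = 0.306 × e^(-0.066 × 48)
Step 3: [azomethane] = 0.306 × e^(-3.168)
Step 4: [azomethane] = 0.306 × 0.0420877 = 0.01288 M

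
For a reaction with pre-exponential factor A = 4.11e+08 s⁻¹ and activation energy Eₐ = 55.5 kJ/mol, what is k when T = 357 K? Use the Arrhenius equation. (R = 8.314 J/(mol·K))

3.11e+00 s⁻¹

Step 1: Use the Arrhenius equation: k = A × exp(-Eₐ/RT)
Step 2: Convert Eₐ to J/mol: 55.5 kJ/mol = 55500 J/mol
Step 3: Calculate the exponent: -Eₐ/(RT) = -55500/(8.314 × 357) = -18.69884
Step 4: k = 4.11e+08 × exp(-18.69884)
Step 5: k = 4.11e+08 × 7.57176e-09 = 3.1120e+00 s⁻¹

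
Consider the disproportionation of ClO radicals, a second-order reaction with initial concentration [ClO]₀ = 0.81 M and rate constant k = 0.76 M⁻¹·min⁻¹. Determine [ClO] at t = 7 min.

0.1526 M

Step 1: For a second-order reaction: 1/[ClO] = 1/[ClO]₀ + kt
Step 2: 1/[ClO] = 1/0.81 + 0.76 × 7
Step 3: 1/[ClO] = 1.235 + 5.32 = 6.555
Step 4: [ClO] = 1/6.555 = 0.1526 M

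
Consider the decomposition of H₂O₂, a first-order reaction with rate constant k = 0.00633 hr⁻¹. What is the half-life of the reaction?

109.5 hr

Step 1: For a first-order reaction, t₁/₂ = ln(2)/k
Step 2: t₁/₂ = ln(2)/0.00633
Step 3: t₁/₂ = 0.6931/0.00633 = 109.5 hr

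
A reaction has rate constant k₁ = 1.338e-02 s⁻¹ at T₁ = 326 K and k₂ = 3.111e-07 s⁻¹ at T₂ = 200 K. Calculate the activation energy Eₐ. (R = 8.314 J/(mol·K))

45.9 kJ/mol

Step 1: Use the two-temperature Arrhenius form: ln(k₂/k₁) = -Eₐ/R × (1/T₂ - 1/T₁)
Step 2: ln(k₂/k₁) = ln(3.111e-07/1.338e-02) = ln(2.32511e-05) = -10.6692
Step 3: 1/T₂ - 1/T₁ = 1/200 - 1/326 = 1.932515e-03 K⁻¹
Step 4: Eₐ = -R × ln(k₂/k₁) / (1/T₂ - 1/T₁) = -8.314 × -10.6692 / 1.932515e-03
Step 5: Eₐ = 4.5900e+04 J/mol = 45.9 kJ/mol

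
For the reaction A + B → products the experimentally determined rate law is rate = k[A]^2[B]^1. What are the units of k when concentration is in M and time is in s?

M⁻²·s⁻¹

Step 1: Overall order = 2 + 1 = 3.
Step 2: rate has units M·s⁻¹; [A]^2[B]^1 has units M^3.
Step 3: k = rate/([A]^2[B]^1), so units of k = M^(1-3)·s⁻¹ = M⁻²·s⁻¹.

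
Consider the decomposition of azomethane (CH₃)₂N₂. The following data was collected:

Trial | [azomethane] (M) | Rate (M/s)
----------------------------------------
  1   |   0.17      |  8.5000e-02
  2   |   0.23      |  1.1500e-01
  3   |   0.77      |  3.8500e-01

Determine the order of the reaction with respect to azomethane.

first order (1)

Step 1: Compare trials to find order n where rate₂/rate₁ = ([azomethane]₂/[azomethane]₁)^n
Step 2: rate₂/rate₁ = 1.1500e-01/8.5000e-02 = 1.353
Step 3: [azomethane]₂/[azomethane]₁ = 0.23/0.17 = 1.353
Step 4: n = ln(1.353)/ln(1.353) = 1.00 ≈ 1
Step 5: The reaction is first order in azomethane.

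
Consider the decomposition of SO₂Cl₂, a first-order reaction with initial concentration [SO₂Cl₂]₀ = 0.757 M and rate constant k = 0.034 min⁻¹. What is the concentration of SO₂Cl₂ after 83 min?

0.04503 M

Step 1: For a first-order reaction: [SO₂Cl₂] = [SO₂Cl₂]₀ × e^(-kt)
Step 2: [SO₂Cl₂] = 0.757 × e^(-0.034 × 83)
Step 3: [SO₂Cl₂] = 0.757 × e^(-2.822)
Step 4: [SO₂Cl₂] = 0.757 × 0.0594868 = 0.04503 M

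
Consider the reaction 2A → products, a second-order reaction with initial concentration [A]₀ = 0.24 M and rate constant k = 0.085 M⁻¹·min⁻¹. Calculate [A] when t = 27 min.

0.1548 M

Step 1: For a second-order reaction: 1/[A] = 1/[A]₀ + kt
Step 2: 1/[A] = 1/0.24 + 0.085 × 27
Step 3: 1/[A] = 4.167 + 2.295 = 6.462
Step 4: [A] = 1/6.462 = 0.1548 M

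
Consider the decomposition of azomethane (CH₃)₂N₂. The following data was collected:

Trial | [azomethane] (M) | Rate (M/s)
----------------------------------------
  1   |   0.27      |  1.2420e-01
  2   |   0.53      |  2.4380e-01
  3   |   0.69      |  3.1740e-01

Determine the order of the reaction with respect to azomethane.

first order (1)

Step 1: Compare trials to find order n where rate₂/rate₁ = ([azomethane]₂/[azomethane]₁)^n
Step 2: rate₂/rate₁ = 2.4380e-01/1.2420e-01 = 1.963
Step 3: [azomethane]₂/[azomethane]₁ = 0.53/0.27 = 1.963
Step 4: n = ln(1.963)/ln(1.963) = 1.00 ≈ 1
Step 5: The reaction is first order in azomethane.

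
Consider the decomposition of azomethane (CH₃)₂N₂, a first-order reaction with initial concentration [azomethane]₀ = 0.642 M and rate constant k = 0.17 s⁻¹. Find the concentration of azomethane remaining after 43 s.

0.0004294 M

Step 1: For a first-order reaction: [azomethane] = [azomethane]₀ × e^(-kt)
Step 2: [azomethane] = 0.642 × e^(-0.17 × 43)
Step 3: [azomethane] = 0.642 × e^(-7.31)
Step 4: [azomethane] = 0.642 × 0.000668817 = 0.0004294 M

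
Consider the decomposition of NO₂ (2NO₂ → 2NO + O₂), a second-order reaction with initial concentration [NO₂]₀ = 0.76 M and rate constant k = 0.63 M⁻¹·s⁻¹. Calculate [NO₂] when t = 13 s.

0.1052 M

Step 1: For a second-order reaction: 1/[NO₂] = 1/[NO₂]₀ + kt
Step 2: 1/[NO₂] = 1/0.76 + 0.63 × 13
Step 3: 1/[NO₂] = 1.316 + 8.19 = 9.506
Step 4: [NO₂] = 1/9.506 = 0.1052 M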